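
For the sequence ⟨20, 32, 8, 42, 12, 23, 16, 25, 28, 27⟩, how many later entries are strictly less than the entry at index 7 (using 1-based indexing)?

The element at index 7 is 16.
Elements after it: 25, 28, 27
None of them are smaller than 16.

0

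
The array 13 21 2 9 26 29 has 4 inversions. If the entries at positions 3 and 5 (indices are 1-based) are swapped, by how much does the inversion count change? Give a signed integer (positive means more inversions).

+3

Positions 3 and 5 hold 2 and 26; after swapping, the array is [13, 21, 26, 9, 2, 29].
Count, for each position, how many later elements it exceeds:
13: 2
21: 2
26: 2
9: 1
2: 0
29: 0
Sum: 2 + 2 + 2 + 1 + 0 + 0 = 7
Change: 7 − 4 = +3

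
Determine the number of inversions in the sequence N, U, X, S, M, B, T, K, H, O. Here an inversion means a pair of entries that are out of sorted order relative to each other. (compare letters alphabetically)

30 inversions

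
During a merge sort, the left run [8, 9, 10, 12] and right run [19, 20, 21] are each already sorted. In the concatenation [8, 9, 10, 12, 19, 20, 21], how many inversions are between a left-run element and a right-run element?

For each element r of the right run, count left-run elements greater than r:
r = 19: none → 0
r = 20: none → 0
r = 21: none → 0
Cross-inversions: 0 + 0 + 0 = 0

Cross-inversions: 0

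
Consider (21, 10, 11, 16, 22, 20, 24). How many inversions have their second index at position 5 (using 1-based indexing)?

The element at index 5 is 22.
Elements before it: 21, 10, 11, 16
None of them are larger than 22.

0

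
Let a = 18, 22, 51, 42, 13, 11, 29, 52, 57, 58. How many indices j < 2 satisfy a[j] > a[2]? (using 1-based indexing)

0 such elements

The element at index 2 is 22.
Elements before it: 18
None of them are larger than 22.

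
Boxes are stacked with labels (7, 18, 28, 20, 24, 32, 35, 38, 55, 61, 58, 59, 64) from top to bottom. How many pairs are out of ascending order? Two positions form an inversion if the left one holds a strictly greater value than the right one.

4 inversions

Element-by-element contributions:
7 → none → 0
18 → none → 0
28 → 20, 24 → 2
20 → none → 0
24 → none → 0
32 → none → 0
35 → none → 0
38 → none → 0
55 → none → 0
61 → 58, 59 → 2
58 → none → 0
59 → none → 0
64 → none → 0
Sum: 0 + 0 + 2 + 0 + 0 + 0 + 0 + 0 + 0 + 2 + 0 + 0 + 0 = 4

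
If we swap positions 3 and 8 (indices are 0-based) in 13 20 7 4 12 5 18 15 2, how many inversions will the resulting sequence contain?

Positions 3 and 8 hold 4 and 2; after swapping, the array is [13, 20, 7, 2, 12, 5, 18, 15, 4].
For each element, count later entries that are smaller:
13 → 7, 2, 12, 5, 4 → 5
20 → 7, 2, 12, 5, 18, 15, 4 → 7
7 → 2, 5, 4 → 3
2 → none → 0
12 → 5, 4 → 2
5 → 4 → 1
18 → 15, 4 → 2
15 → 4 → 1
4 → none → 0
Sum: 5 + 7 + 3 + 0 + 2 + 1 + 2 + 1 + 0 = 21

21 inversions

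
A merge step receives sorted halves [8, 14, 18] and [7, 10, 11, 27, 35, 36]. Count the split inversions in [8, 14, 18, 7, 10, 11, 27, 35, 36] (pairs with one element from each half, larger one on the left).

7 cross-inversions

Count, for every r in R, how many entries of L exceed r:
r = 7: 8, 14, 18 → 3
r = 10: 14, 18 → 2
r = 11: 14, 18 → 2
r = 27: none → 0
r = 35: none → 0
r = 36: none → 0
Cross-inversions: 3 + 2 + 2 + 0 + 0 + 0 = 7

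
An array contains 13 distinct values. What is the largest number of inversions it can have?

78

The maximum occurs when the array is in strictly decreasing order: every one of the C(13, 2) pairs is inverted.
C(13, 2) = 13·12/2 = 78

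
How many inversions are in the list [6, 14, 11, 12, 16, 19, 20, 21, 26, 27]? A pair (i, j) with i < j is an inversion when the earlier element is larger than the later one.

2

Element-by-element contributions:
6: 0
14: 2
11: 0
12: 0
16: 0
19: 0
20: 0
21: 0
26: 0
27: 0
Sum: 0 + 2 + 0 + 0 + 0 + 0 + 0 + 0 + 0 + 0 = 2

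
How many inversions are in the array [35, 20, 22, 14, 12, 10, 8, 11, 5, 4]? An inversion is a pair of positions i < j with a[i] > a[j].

For each element, count later entries that are smaller:
35 → 20, 22, 14, 12, 10, 8, 11, 5, 4 → 9
20 → 14, 12, 10, 8, 11, 5, 4 → 7
22 → 14, 12, 10, 8, 11, 5, 4 → 7
14 → 12, 10, 8, 11, 5, 4 → 6
12 → 10, 8, 11, 5, 4 → 5
10 → 8, 5, 4 → 3
8 → 5, 4 → 2
11 → 5, 4 → 2
5 → 4 → 1
4 → none → 0
Sum: 9 + 7 + 7 + 6 + 5 + 3 + 2 + 2 + 1 + 0 = 42

42 out-of-order pairs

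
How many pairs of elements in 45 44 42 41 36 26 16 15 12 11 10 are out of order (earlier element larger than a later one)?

Inversions: 55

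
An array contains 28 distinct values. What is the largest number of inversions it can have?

378 inversions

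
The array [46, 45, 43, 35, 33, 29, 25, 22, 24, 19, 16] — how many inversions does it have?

For each element, count later entries that are smaller:
46: 10
45: 9
43: 8
35: 7
33: 6
29: 5
25: 4
22: 2
24: 2
19: 1
16: 0
Sum: 10 + 9 + 8 + 7 + 6 + 5 + 4 + 2 + 2 + 1 + 0 = 54

54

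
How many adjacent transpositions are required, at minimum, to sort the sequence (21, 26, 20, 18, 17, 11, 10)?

20

Minimum adjacent swaps = number of inversions (each swap of adjacent out-of-order elements removes one inversion and no swap can remove more).
Count inversions — for each element, later elements that are smaller:
21: 20, 18, 17, 11, 10 → 5
26: 20, 18, 17, 11, 10 → 5
20: 18, 17, 11, 10 → 4
18: 17, 11, 10 → 3
17: 11, 10 → 2
11: 10 → 1
10: none → 0
Total inversions: 5 + 5 + 4 + 3 + 2 + 1 + 0 = 20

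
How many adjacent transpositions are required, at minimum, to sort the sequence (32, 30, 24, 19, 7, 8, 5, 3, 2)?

There are 35 swaps.

The minimum number of adjacent swaps to sort an array equals its inversion count, since every such swap removes exactly one inversion.
Count inversions — for each element, later elements that are smaller:
32: 30, 24, 19, 7, 8, 5, 3, 2 → 8
30: 24, 19, 7, 8, 5, 3, 2 → 7
24: 19, 7, 8, 5, 3, 2 → 6
19: 7, 8, 5, 3, 2 → 5
7: 5, 3, 2 → 3
8: 5, 3, 2 → 3
5: 3, 2 → 2
3: 2 → 1
2: none → 0
Total inversions: 8 + 7 + 6 + 5 + 3 + 3 + 2 + 1 + 0 = 35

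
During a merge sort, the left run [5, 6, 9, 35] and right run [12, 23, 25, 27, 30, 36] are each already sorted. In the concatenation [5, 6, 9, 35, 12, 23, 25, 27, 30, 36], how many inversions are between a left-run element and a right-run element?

Count, for every r in R, how many entries of L exceed r:
r = 12: 35 → 1
r = 23: 35 → 1
r = 25: 35 → 1
r = 27: 35 → 1
r = 30: 35 → 1
r = 36: none → 0
Cross-inversions: 1 + 1 + 1 + 1 + 1 + 0 = 5

5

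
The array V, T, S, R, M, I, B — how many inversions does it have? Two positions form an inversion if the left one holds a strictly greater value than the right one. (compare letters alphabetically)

Inversions: 21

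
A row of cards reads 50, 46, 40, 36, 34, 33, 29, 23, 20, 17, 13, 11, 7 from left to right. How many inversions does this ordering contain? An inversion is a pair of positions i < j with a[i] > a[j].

Count, for each position, how many later elements it exceeds:
50 → 46, 40, 36, 34, 33, 29, 23, 20, 17, 13, 11, 7 → 12
46 → 40, 36, 34, 33, 29, 23, 20, 17, 13, 11, 7 → 11
40 → 36, 34, 33, 29, 23, 20, 17, 13, 11, 7 → 10
36 → 34, 33, 29, 23, 20, 17, 13, 11, 7 → 9
34 → 33, 29, 23, 20, 17, 13, 11, 7 → 8
33 → 29, 23, 20, 17, 13, 11, 7 → 7
29 → 23, 20, 17, 13, 11, 7 → 6
23 → 20, 17, 13, 11, 7 → 5
20 → 17, 13, 11, 7 → 4
17 → 13, 11, 7 → 3
13 → 11, 7 → 2
11 → 7 → 1
7 → none → 0
Sum: 12 + 11 + 10 + 9 + 8 + 7 + 6 + 5 + 4 + 3 + 2 + 1 + 0 = 78

78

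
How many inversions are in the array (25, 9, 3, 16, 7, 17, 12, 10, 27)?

Sweep left to right; for each value list the smaller values that follow it:
25: 7
9: 2
3: 0
16: 3
7: 0
17: 2
12: 1
10: 0
27: 0
Sum: 7 + 2 + 0 + 3 + 0 + 2 + 1 + 0 + 0 = 15

There are 15 out-of-order pairs.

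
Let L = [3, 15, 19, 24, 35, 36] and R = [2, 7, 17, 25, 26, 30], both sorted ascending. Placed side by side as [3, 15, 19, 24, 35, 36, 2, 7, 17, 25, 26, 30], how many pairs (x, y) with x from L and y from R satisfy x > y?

Take each right-half value and tally the left-half values above it:
r = 2: 3, 15, 19, 24, 35, 36 → 6
r = 7: 15, 19, 24, 35, 36 → 5
r = 17: 19, 24, 35, 36 → 4
r = 25: 35, 36 → 2
r = 26: 35, 36 → 2
r = 30: 35, 36 → 2
Cross-inversions: 6 + 5 + 4 + 2 + 2 + 2 = 21

21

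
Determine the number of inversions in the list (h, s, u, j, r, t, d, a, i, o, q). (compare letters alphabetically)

For each element, count later entries that are smaller:
h: 2
s: 7
u: 8
j: 3
r: 5
t: 5
d: 1
a: 0
i: 0
o: 0
q: 0
Sum: 2 + 7 + 8 + 3 + 5 + 5 + 1 + 0 + 0 + 0 + 0 = 31

31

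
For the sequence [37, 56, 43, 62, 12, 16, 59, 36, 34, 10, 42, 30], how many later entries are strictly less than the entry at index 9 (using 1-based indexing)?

2

The element at index 9 is 34.
Elements after it: 10, 42, 30
Those smaller than 34: 10, 30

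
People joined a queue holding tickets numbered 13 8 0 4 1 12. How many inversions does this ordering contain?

Out-of-order index pairs (0-indexed):
(0,1): 13 > 8
(0,2): 13 > 0
(0,3): 13 > 4
(0,4): 13 > 1
(0,5): 13 > 12
(1,2): 8 > 0
(1,3): 8 > 4
(1,4): 8 > 1
(3,4): 4 > 1
That's 9 pairs.

9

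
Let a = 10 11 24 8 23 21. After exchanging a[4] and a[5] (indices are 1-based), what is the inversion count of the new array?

7

Positions 4 and 5 hold 8 and 23; after swapping, the array is [10, 11, 24, 23, 8, 21].
Sweep left to right; for each value list the smaller values that follow it:
10 → 8 → 1
11 → 8 → 1
24 → 23, 8, 21 → 3
23 → 8, 21 → 2
8 → none → 0
21 → none → 0
Sum: 1 + 1 + 3 + 2 + 0 + 0 = 7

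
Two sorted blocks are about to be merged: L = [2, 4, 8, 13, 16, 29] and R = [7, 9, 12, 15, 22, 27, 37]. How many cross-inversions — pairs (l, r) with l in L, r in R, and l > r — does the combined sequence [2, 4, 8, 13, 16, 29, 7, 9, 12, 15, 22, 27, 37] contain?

14 cross-inversions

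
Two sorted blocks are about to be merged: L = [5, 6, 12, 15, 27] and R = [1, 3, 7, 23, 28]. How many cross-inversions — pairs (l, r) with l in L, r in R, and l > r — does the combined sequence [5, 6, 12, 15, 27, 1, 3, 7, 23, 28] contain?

For each element r of the right run, count left-run elements greater than r:
r = 1: 5, 6, 12, 15, 27 → 5
r = 3: 5, 6, 12, 15, 27 → 5
r = 7: 12, 15, 27 → 3
r = 23: 27 → 1
r = 28: none → 0
Cross-inversions: 5 + 5 + 3 + 1 + 0 = 14

There are 14 cross-inversions.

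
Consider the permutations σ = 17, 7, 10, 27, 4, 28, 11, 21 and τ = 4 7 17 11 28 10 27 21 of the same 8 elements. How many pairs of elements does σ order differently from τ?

10 discordant pairs

Assign each item its position (1..8) in the first ordering, then rewrite the second ordering as that position sequence:
positions: 17→1, 7→2, 10→3, 27→4, 4→5, 28→6, 11→7, 21→8
second ordering as positions: [5, 2, 1, 7, 6, 3, 4, 8]
Discordant pairs = inversions in this position sequence.
5: 2, 1, 3, 4 → 4
2: 1 → 1
1: 0
7: 6, 3, 4 → 3
6: 3, 4 → 2
3: 0
4: 0
8: 0
Total: 4 + 1 + 0 + 3 + 2 + 0 + 0 + 0 = 10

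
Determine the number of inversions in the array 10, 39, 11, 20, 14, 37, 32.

7 out-of-order pairs

Listing every pair i<j with a[i]>a[j] (using 0-based positions):
(1,2): 39 > 11
(1,3): 39 > 20
(1,4): 39 > 14
(1,5): 39 > 37
(1,6): 39 > 32
(3,4): 20 > 14
(5,6): 37 > 32
That's 7 pairs.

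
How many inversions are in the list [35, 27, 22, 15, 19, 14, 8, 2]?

For each element, count later entries that are smaller:
35 → 27, 22, 15, 19, 14, 8, 2 → 7
27 → 22, 15, 19, 14, 8, 2 → 6
22 → 15, 19, 14, 8, 2 → 5
15 → 14, 8, 2 → 3
19 → 14, 8, 2 → 3
14 → 8, 2 → 2
8 → 2 → 1
2 → none → 0
Sum: 7 + 6 + 5 + 3 + 3 + 2 + 1 + 0 = 27

27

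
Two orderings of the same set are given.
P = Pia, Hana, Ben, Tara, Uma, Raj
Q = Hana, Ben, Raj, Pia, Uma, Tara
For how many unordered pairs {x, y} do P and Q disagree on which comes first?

6 disagreeing pairs

Assign each item its position (1..6) in the first ordering, then rewrite the second ordering as that position sequence:
positions: Pia→1, Hana→2, Ben→3, Tara→4, Uma→5, Raj→6
second ordering as positions: [2, 3, 6, 1, 5, 4]
Discordant pairs = inversions in this position sequence.
2: 1 → 1
3: 1 → 1
6: 1, 5, 4 → 3
1: 0
5: 4 → 1
4: 0
Total: 1 + 1 + 3 + 0 + 1 + 0 = 6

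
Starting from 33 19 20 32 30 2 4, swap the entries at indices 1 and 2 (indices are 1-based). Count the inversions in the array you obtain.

14

Positions 1 and 2 hold 33 and 19; after swapping, the array is [19, 33, 20, 32, 30, 2, 4].
Element-by-element contributions:
19: 2
33: 5
20: 2
32: 3
30: 2
2: 0
4: 0
Sum: 2 + 5 + 2 + 3 + 2 + 0 + 0 = 14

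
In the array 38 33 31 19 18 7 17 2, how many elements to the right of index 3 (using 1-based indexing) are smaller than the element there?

5

The element at index 3 is 31.
Elements after it: 19, 18, 7, 17, 2
Those smaller than 31: 19, 18, 7, 17, 2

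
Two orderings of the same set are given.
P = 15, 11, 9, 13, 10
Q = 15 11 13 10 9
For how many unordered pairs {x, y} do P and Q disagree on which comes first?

Assign each item its position (1..5) in the first ordering, then rewrite the second ordering as that position sequence:
positions: 15→1, 11→2, 9→3, 13→4, 10→5
second ordering as positions: [1, 2, 4, 5, 3]
Discordant pairs = inversions in this position sequence.
1: 0
2: 0
4: 3 → 1
5: 3 → 1
3: 0
Total: 0 + 0 + 1 + 1 + 0 = 2

2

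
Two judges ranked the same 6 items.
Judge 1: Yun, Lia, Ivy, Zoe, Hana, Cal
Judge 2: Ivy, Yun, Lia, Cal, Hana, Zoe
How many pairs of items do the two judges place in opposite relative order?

Assign each item its position (1..6) in the first ordering, then rewrite the second ordering as that position sequence:
positions: Yun→1, Lia→2, Ivy→3, Zoe→4, Hana→5, Cal→6
second ordering as positions: [3, 1, 2, 6, 5, 4]
Discordant pairs = inversions in this position sequence.
3: 1, 2 → 2
1: 0
2: 0
6: 5, 4 → 2
5: 4 → 1
4: 0
Total: 2 + 0 + 0 + 2 + 1 + 0 = 5

5 discordant pairs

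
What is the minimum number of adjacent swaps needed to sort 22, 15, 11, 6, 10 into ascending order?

Adjacent swaps: 9

Minimum adjacent swaps = number of inversions (each swap of adjacent out-of-order elements removes one inversion and no swap can remove more).
Count inversions — for each element, later elements that are smaller:
22: 15, 11, 6, 10 → 4
15: 11, 6, 10 → 3
11: 6, 10 → 2
6: none → 0
10: none → 0
Total inversions: 4 + 3 + 2 + 0 + 0 = 9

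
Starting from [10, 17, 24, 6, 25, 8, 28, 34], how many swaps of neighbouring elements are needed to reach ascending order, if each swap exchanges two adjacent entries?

7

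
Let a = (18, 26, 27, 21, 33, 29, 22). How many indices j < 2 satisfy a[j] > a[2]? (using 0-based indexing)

0

The element at index 2 is 27.
Elements before it: 18, 26
None of them are larger than 27.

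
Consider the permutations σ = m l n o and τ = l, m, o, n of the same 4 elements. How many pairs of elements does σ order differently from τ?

2

Assign each item its position (1..4) in the first ordering, then rewrite the second ordering as that position sequence:
positions: m→1, l→2, n→3, o→4
second ordering as positions: [2, 1, 4, 3]
Discordant pairs = inversions in this position sequence.
2: 1 → 1
1: 0
4: 3 → 1
3: 0
Total: 1 + 0 + 1 + 0 = 2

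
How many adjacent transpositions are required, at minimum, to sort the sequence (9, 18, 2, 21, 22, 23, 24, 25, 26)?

2

Each adjacent swap fixes exactly one inversion, so the minimum swap count equals the number of inversions.
Count inversions — for each element, later elements that are smaller:
9: 2 → 1
18: 2 → 1
2: none → 0
21: none → 0
22: none → 0
23: none → 0
24: none → 0
25: none → 0
26: none → 0
Total inversions: 1 + 1 + 0 + 0 + 0 + 0 + 0 + 0 + 0 = 2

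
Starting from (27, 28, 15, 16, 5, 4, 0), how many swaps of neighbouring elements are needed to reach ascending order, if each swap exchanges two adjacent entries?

19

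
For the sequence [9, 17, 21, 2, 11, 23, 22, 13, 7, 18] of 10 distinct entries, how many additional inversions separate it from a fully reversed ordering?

Maximum inversions for 10 distinct elements is C(10, 2) = 10·9/2 = 45.
Current inversions — for each element, count later smaller elements:
9: 2
17: 4
21: 5
2: 0
11: 1
23: 4
22: 3
13: 1
7: 0
18: 0
Current total: 2 + 4 + 5 + 0 + 1 + 4 + 3 + 1 + 0 + 0 = 20
Shortfall: 45 − 20 = 25

25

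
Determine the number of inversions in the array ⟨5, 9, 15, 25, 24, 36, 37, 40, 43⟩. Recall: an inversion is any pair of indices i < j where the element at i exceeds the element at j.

Element-by-element contributions:
5: 0
9: 0
15: 0
25: 1
24: 0
36: 0
37: 0
40: 0
43: 0
Sum: 0 + 0 + 0 + 1 + 0 + 0 + 0 + 0 + 0 = 1

1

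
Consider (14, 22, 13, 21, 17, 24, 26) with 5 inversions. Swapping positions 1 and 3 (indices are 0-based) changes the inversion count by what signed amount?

-1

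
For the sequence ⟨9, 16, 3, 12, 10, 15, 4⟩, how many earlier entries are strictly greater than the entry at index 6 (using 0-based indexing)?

The element at index 6 is 4.
Elements before it: 9, 16, 3, 12, 10, 15
Those larger than 4: 9, 16, 12, 10, 15

5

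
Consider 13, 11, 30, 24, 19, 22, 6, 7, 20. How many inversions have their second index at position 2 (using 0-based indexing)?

The element at index 2 is 30.
Elements before it: 13, 11
None of them are larger than 30.

0 such elements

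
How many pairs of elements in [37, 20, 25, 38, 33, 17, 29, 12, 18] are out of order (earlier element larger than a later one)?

Count, for each position, how many later elements it exceeds:
37: 7
20: 3
25: 3
38: 5
33: 4
17: 1
29: 2
12: 0
18: 0
Sum: 7 + 3 + 3 + 5 + 4 + 1 + 2 + 0 + 0 = 25

25 inversions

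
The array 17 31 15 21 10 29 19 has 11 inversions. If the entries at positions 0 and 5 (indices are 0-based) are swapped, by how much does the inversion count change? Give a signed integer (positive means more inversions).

+3

Positions 0 and 5 hold 17 and 29; after swapping, the array is [29, 31, 15, 21, 10, 17, 19].
Sweep left to right; for each value list the smaller values that follow it:
29 → 15, 21, 10, 17, 19 → 5
31 → 15, 21, 10, 17, 19 → 5
15 → 10 → 1
21 → 10, 17, 19 → 3
10 → none → 0
17 → none → 0
19 → none → 0
Sum: 5 + 5 + 1 + 3 + 0 + 0 + 0 = 14
Change: 14 − 11 = +3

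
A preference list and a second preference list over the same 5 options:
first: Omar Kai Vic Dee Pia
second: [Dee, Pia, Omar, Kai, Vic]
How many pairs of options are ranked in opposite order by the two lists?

6

Assign each item its position (1..5) in the first ordering, then rewrite the second ordering as that position sequence:
positions: Omar→1, Kai→2, Vic→3, Dee→4, Pia→5
second ordering as positions: [4, 5, 1, 2, 3]
Discordant pairs = inversions in this position sequence.
4: 1, 2, 3 → 3
5: 1, 2, 3 → 3
1: 0
2: 0
3: 0
Total: 3 + 3 + 0 + 0 + 0 = 6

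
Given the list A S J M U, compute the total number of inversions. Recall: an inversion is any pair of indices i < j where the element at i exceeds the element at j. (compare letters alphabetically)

2 out-of-order pairs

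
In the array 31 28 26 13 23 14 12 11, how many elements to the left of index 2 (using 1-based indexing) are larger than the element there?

The element at index 2 is 28.
Elements before it: 31
Those larger than 28: 31

1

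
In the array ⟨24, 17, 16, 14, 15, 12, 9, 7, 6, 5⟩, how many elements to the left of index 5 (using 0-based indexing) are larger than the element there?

5

The element at index 5 is 12.
Elements before it: 24, 17, 16, 14, 15
Those larger than 12: 24, 17, 16, 14, 15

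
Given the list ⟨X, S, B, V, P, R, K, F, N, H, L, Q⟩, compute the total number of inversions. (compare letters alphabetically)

For each element, count later entries that are smaller:
X: 11
S: 9
B: 0
V: 8
P: 5
R: 6
K: 2
F: 0
N: 2
H: 0
L: 0
Q: 0
Sum: 11 + 9 + 0 + 8 + 5 + 6 + 2 + 0 + 2 + 0 + 0 + 0 = 43

43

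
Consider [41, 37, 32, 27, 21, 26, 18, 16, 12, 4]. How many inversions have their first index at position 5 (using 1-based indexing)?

4

The element at index 5 is 21.
Elements after it: 26, 18, 16, 12, 4
Those smaller than 21: 18, 16, 12, 4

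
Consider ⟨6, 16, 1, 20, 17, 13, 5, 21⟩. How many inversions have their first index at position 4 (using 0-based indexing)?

The element at index 4 is 17.
Elements after it: 13, 5, 21
Those smaller than 17: 13, 5

2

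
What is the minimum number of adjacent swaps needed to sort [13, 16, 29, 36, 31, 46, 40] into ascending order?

Minimum adjacent swaps = number of inversions (each swap of adjacent out-of-order elements removes one inversion and no swap can remove more).
Count inversions — for each element, later elements that are smaller:
13: none → 0
16: none → 0
29: none → 0
36: 31 → 1
31: none → 0
46: 40 → 1
40: none → 0
Total inversions: 0 + 0 + 0 + 1 + 0 + 1 + 0 = 2

Swaps: 2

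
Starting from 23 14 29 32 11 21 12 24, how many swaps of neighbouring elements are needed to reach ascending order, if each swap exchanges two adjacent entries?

15

Each adjacent swap fixes exactly one inversion, so the minimum swap count equals the number of inversions.
Count inversions — for each element, later elements that are smaller:
23: 14, 11, 21, 12 → 4
14: 11, 12 → 2
29: 11, 21, 12, 24 → 4
32: 11, 21, 12, 24 → 4
11: none → 0
21: 12 → 1
12: none → 0
24: none → 0
Total inversions: 4 + 2 + 4 + 4 + 0 + 1 + 0 + 0 = 15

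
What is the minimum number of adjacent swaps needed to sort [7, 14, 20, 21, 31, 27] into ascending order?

1

The minimum number of adjacent swaps to sort an array equals its inversion count, since every such swap removes exactly one inversion.
Count inversions — for each element, later elements that are smaller:
7: none → 0
14: none → 0
20: none → 0
21: none → 0
31: 27 → 1
27: none → 0
Total inversions: 0 + 0 + 0 + 0 + 1 + 0 = 1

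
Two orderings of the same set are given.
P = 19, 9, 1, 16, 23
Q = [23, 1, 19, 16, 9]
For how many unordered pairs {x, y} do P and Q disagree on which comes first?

7 disagreeing pairs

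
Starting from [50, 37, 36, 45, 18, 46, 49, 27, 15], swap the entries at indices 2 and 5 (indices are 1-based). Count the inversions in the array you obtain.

21 inversions

Positions 2 and 5 hold 37 and 18; after swapping, the array is [50, 18, 36, 45, 37, 46, 49, 27, 15].
Count, for each position, how many later elements it exceeds:
50: 8
18: 1
36: 2
45: 3
37: 2
46: 2
49: 2
27: 1
15: 0
Sum: 8 + 1 + 2 + 3 + 2 + 2 + 2 + 1 + 0 = 21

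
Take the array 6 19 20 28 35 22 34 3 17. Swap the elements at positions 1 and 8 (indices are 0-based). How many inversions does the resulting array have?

Inversions: 15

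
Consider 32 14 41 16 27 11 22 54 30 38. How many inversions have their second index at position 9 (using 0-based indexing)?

2

The element at index 9 is 38.
Elements before it: 32, 14, 41, 16, 27, 11, 22, 54, 30
Those larger than 38: 41, 54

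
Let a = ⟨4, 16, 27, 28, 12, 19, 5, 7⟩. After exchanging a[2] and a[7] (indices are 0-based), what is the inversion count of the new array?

10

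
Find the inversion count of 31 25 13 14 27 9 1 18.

20

Count, for each position, how many later elements it exceeds:
31: 7
25: 5
13: 2
14: 2
27: 3
9: 1
1: 0
18: 0
Sum: 7 + 5 + 2 + 2 + 3 + 1 + 0 + 0 = 20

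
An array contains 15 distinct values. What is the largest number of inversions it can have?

The maximum occurs when the array is in strictly decreasing order: every one of the C(15, 2) pairs is inverted.
C(15, 2) = 15·14/2 = 105

105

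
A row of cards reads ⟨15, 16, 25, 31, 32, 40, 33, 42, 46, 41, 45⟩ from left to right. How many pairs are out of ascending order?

Count, for each position, how many later elements it exceeds:
15 → none → 0
16 → none → 0
25 → none → 0
31 → none → 0
32 → none → 0
40 → 33 → 1
33 → none → 0
42 → 41 → 1
46 → 41, 45 → 2
41 → none → 0
45 → none → 0
Sum: 0 + 0 + 0 + 0 + 0 + 1 + 0 + 1 + 2 + 0 + 0 = 4

4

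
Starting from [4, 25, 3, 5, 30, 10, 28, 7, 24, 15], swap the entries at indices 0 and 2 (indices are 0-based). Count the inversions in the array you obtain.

16 inversions

Positions 0 and 2 hold 4 and 3; after swapping, the array is [3, 25, 4, 5, 30, 10, 28, 7, 24, 15].
For each element, count later entries that are smaller:
3: 0
25: 6
4: 0
5: 0
30: 5
10: 1
28: 3
7: 0
24: 1
15: 0
Sum: 0 + 6 + 0 + 0 + 5 + 1 + 3 + 0 + 1 + 0 = 16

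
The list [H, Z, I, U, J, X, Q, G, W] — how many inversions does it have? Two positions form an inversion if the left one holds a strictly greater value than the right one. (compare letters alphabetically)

Sweep left to right; for each value list the smaller values that follow it:
H → G → 1
Z → I, U, J, X, Q, G, W → 7
I → G → 1
U → J, Q, G → 3
J → G → 1
X → Q, G, W → 3
Q → G → 1
G → none → 0
W → none → 0
Sum: 1 + 7 + 1 + 3 + 1 + 3 + 1 + 0 + 0 = 17

17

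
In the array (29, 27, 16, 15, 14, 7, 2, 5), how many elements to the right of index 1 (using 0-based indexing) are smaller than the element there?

The element at index 1 is 27.
Elements after it: 16, 15, 14, 7, 2, 5
Those smaller than 27: 16, 15, 14, 7, 2, 5

6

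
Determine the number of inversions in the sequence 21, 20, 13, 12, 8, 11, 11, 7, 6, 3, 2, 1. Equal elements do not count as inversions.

Count, for each position, how many later elements it exceeds:
21 → 20, 13, 12, 8, 11, 11, 7, 6, 3, 2, 1 → 11
20 → 13, 12, 8, 11, 11, 7, 6, 3, 2, 1 → 10
13 → 12, 8, 11, 11, 7, 6, 3, 2, 1 → 9
12 → 8, 11, 11, 7, 6, 3, 2, 1 → 8
8 → 7, 6, 3, 2, 1 → 5
11 → 7, 6, 3, 2, 1 → 5
11 → 7, 6, 3, 2, 1 → 5
7 → 6, 3, 2, 1 → 4
6 → 3, 2, 1 → 3
3 → 2, 1 → 2
2 → 1 → 1
1 → none → 0
Sum: 11 + 10 + 9 + 8 + 5 + 5 + 5 + 4 + 3 + 2 + 1 + 0 = 63

63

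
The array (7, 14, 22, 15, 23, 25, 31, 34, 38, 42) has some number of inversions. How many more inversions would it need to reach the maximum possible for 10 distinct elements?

44

Maximum inversions for 10 distinct elements is C(10, 2) = 10·9/2 = 45.
Current inversions — for each element, count later smaller elements:
7: 0
14: 0
22: 1
15: 0
23: 0
25: 0
31: 0
34: 0
38: 0
42: 0
Current total: 0 + 0 + 1 + 0 + 0 + 0 + 0 + 0 + 0 + 0 = 1
Shortfall: 45 − 1 = 44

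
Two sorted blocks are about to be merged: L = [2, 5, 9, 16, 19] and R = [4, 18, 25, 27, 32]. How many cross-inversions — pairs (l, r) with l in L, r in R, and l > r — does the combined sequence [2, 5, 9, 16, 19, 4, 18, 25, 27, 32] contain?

Count, for every r in R, how many entries of L exceed r:
r = 4: 5, 9, 16, 19 → 4
r = 18: 19 → 1
r = 25: none → 0
r = 27: none → 0
r = 32: none → 0
Cross-inversions: 4 + 1 + 0 + 0 + 0 = 5

Split inversions: 5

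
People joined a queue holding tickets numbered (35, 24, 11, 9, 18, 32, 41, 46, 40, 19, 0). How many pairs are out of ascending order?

Sweep left to right; for each value list the smaller values that follow it:
35 → 24, 11, 9, 18, 32, 19, 0 → 7
24 → 11, 9, 18, 19, 0 → 5
11 → 9, 0 → 2
9 → 0 → 1
18 → 0 → 1
32 → 19, 0 → 2
41 → 40, 19, 0 → 3
46 → 40, 19, 0 → 3
40 → 19, 0 → 2
19 → 0 → 1
0 → none → 0
Sum: 7 + 5 + 2 + 1 + 1 + 2 + 3 + 3 + 2 + 1 + 0 = 27

27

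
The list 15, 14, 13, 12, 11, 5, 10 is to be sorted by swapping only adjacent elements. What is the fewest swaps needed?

The minimum number of adjacent swaps to sort an array equals its inversion count, since every such swap removes exactly one inversion.
Count inversions — for each element, later elements that are smaller:
15: 14, 13, 12, 11, 5, 10 → 6
14: 13, 12, 11, 5, 10 → 5
13: 12, 11, 5, 10 → 4
12: 11, 5, 10 → 3
11: 5, 10 → 2
5: none → 0
10: none → 0
Total inversions: 6 + 5 + 4 + 3 + 2 + 0 + 0 = 20

20 adjacent swaps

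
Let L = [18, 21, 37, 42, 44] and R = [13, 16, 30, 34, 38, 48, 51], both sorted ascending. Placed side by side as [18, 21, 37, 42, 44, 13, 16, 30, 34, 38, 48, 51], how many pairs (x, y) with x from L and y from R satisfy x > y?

There are 18 cross-inversions.

Count, for every r in R, how many entries of L exceed r:
r = 13: 18, 21, 37, 42, 44 → 5
r = 16: 18, 21, 37, 42, 44 → 5
r = 30: 37, 42, 44 → 3
r = 34: 37, 42, 44 → 3
r = 38: 42, 44 → 2
r = 48: none → 0
r = 51: none → 0
Cross-inversions: 5 + 5 + 3 + 3 + 2 + 0 + 0 = 18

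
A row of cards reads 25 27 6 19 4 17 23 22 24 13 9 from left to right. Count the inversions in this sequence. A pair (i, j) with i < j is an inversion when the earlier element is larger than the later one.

Count, for each position, how many later elements it exceeds:
25 → 6, 19, 4, 17, 23, 22, 24, 13, 9 → 9
27 → 6, 19, 4, 17, 23, 22, 24, 13, 9 → 9
6 → 4 → 1
19 → 4, 17, 13, 9 → 4
4 → none → 0
17 → 13, 9 → 2
23 → 22, 13, 9 → 3
22 → 13, 9 → 2
24 → 13, 9 → 2
13 → 9 → 1
9 → none → 0
Sum: 9 + 9 + 1 + 4 + 0 + 2 + 3 + 2 + 2 + 1 + 0 = 33

Out-of-order pairs: 33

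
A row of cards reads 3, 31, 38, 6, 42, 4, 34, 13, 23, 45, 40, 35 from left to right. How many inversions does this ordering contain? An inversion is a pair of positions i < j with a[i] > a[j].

Out-of-order pairs: 22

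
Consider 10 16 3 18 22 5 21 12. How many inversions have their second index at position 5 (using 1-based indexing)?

0

The element at index 5 is 22.
Elements before it: 10, 16, 3, 18
None of them are larger than 22.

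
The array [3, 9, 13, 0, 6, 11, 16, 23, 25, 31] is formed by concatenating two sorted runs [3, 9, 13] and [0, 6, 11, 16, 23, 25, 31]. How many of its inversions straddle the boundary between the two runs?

Count, for every r in R, how many entries of L exceed r:
r = 0: 3, 9, 13 → 3
r = 6: 9, 13 → 2
r = 11: 13 → 1
r = 16: none → 0
r = 23: none → 0
r = 25: none → 0
r = 31: none → 0
Cross-inversions: 3 + 2 + 1 + 0 + 0 + 0 + 0 = 6

6 split inversions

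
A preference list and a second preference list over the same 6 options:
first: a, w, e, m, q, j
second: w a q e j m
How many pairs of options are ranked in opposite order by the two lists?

4 pairs

Assign each item its position (1..6) in the first ordering, then rewrite the second ordering as that position sequence:
positions: a→1, w→2, e→3, m→4, q→5, j→6
second ordering as positions: [2, 1, 5, 3, 6, 4]
Discordant pairs = inversions in this position sequence.
2: 1 → 1
1: 0
5: 3, 4 → 2
3: 0
6: 4 → 1
4: 0
Total: 1 + 0 + 2 + 0 + 1 + 0 = 4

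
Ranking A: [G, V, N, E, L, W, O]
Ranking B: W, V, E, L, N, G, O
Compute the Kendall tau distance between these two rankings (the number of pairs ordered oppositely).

11 discordant pairs

Assign each item its position (1..7) in the first ordering, then rewrite the second ordering as that position sequence:
positions: G→1, V→2, N→3, E→4, L→5, W→6, O→7
second ordering as positions: [6, 2, 4, 5, 3, 1, 7]
Discordant pairs = inversions in this position sequence.
6: 2, 4, 5, 3, 1 → 5
2: 1 → 1
4: 3, 1 → 2
5: 3, 1 → 2
3: 1 → 1
1: 0
7: 0
Total: 5 + 1 + 2 + 2 + 1 + 0 + 0 = 11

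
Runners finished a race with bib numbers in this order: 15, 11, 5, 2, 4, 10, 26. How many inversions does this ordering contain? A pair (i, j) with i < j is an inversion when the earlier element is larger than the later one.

11 inversions

Element-by-element contributions:
15 → 11, 5, 2, 4, 10 → 5
11 → 5, 2, 4, 10 → 4
5 → 2, 4 → 2
2 → none → 0
4 → none → 0
10 → none → 0
26 → none → 0
Sum: 5 + 4 + 2 + 0 + 0 + 0 + 0 = 11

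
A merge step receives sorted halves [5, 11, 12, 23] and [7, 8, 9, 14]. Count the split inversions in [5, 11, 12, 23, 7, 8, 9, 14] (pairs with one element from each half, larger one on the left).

Count, for every r in R, how many entries of L exceed r:
r = 7: 11, 12, 23 → 3
r = 8: 11, 12, 23 → 3
r = 9: 11, 12, 23 → 3
r = 14: 23 → 1
Cross-inversions: 3 + 3 + 3 + 1 = 10

10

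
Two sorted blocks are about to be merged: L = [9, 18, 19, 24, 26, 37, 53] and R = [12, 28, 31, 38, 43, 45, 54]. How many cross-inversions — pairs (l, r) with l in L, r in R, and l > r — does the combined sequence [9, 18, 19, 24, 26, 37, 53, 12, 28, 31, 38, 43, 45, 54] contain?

13 cross-inversions

Count, for every r in R, how many entries of L exceed r:
r = 12: 18, 19, 24, 26, 37, 53 → 6
r = 28: 37, 53 → 2
r = 31: 37, 53 → 2
r = 38: 53 → 1
r = 43: 53 → 1
r = 45: 53 → 1
r = 54: none → 0
Cross-inversions: 6 + 2 + 2 + 1 + 1 + 1 + 0 = 13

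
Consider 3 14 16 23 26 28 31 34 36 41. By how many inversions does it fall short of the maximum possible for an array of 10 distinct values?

Maximum inversions for 10 distinct elements is C(10, 2) = 10·9/2 = 45.
Current inversions — for each element, count later smaller elements:
3: 0
14: 0
16: 0
23: 0
26: 0
28: 0
31: 0
34: 0
36: 0
41: 0
Current total: 0 + 0 + 0 + 0 + 0 + 0 + 0 + 0 + 0 + 0 = 0
Shortfall: 45 − 0 = 45

45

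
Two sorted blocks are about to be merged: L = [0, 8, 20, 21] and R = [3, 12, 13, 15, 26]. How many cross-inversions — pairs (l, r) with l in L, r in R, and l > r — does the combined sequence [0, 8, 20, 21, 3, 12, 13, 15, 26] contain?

Take each right-half value and tally the left-half values above it:
r = 3: 8, 20, 21 → 3
r = 12: 20, 21 → 2
r = 13: 20, 21 → 2
r = 15: 20, 21 → 2
r = 26: none → 0
Cross-inversions: 3 + 2 + 2 + 2 + 0 = 9

9 split inversions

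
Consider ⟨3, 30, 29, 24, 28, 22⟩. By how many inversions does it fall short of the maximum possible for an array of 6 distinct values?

6 inversions short

Maximum inversions for 6 distinct elements is C(6, 2) = 6·5/2 = 15.
Current inversions — for each element, count later smaller elements:
3: 0
30: 4
29: 3
24: 1
28: 1
22: 0
Current total: 0 + 4 + 3 + 1 + 1 + 0 = 9
Shortfall: 15 − 9 = 6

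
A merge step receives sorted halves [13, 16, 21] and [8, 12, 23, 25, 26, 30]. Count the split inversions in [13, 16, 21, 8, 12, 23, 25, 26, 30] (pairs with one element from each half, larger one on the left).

6

For each element r of the right run, count left-run elements greater than r:
r = 8: 13, 16, 21 → 3
r = 12: 13, 16, 21 → 3
r = 23: none → 0
r = 25: none → 0
r = 26: none → 0
r = 30: none → 0
Cross-inversions: 3 + 3 + 0 + 0 + 0 + 0 = 6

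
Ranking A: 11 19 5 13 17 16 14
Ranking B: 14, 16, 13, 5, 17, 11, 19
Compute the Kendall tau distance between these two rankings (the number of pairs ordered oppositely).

Assign each item its position (1..7) in the first ordering, then rewrite the second ordering as that position sequence:
positions: 11→1, 19→2, 5→3, 13→4, 17→5, 16→6, 14→7
second ordering as positions: [7, 6, 4, 3, 5, 1, 2]
Discordant pairs = inversions in this position sequence.
7: 6, 4, 3, 5, 1, 2 → 6
6: 4, 3, 5, 1, 2 → 5
4: 3, 1, 2 → 3
3: 1, 2 → 2
5: 1, 2 → 2
1: 0
2: 0
Total: 6 + 5 + 3 + 2 + 2 + 0 + 0 = 18

There are 18 discordant pairs.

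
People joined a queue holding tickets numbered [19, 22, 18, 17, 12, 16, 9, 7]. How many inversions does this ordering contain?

26

Count, for each position, how many later elements it exceeds:
19 → 18, 17, 12, 16, 9, 7 → 6
22 → 18, 17, 12, 16, 9, 7 → 6
18 → 17, 12, 16, 9, 7 → 5
17 → 12, 16, 9, 7 → 4
12 → 9, 7 → 2
16 → 9, 7 → 2
9 → 7 → 1
7 → none → 0
Sum: 6 + 6 + 5 + 4 + 2 + 2 + 1 + 0 = 26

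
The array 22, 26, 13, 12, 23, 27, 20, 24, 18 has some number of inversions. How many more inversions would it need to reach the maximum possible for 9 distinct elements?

18 inversions short

Maximum inversions for 9 distinct elements is C(9, 2) = 9·8/2 = 36.
Current inversions — for each element, count later smaller elements:
22: 4
26: 6
13: 1
12: 0
23: 2
27: 3
20: 1
24: 1
18: 0
Current total: 4 + 6 + 1 + 0 + 2 + 3 + 1 + 1 + 0 = 18
Shortfall: 36 − 18 = 18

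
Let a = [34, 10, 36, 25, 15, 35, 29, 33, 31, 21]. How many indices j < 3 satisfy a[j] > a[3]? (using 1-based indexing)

The element at index 3 is 36.
Elements before it: 34, 10
None of them are larger than 36.

0 such elements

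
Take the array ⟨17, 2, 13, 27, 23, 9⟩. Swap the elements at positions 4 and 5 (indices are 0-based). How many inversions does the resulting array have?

Positions 4 and 5 hold 23 and 9; after swapping, the array is [17, 2, 13, 27, 9, 23].
Sweep left to right; for each value list the smaller values that follow it:
17 → 2, 13, 9 → 3
2 → none → 0
13 → 9 → 1
27 → 9, 23 → 2
9 → none → 0
23 → none → 0
Sum: 3 + 0 + 1 + 2 + 0 + 0 = 6

6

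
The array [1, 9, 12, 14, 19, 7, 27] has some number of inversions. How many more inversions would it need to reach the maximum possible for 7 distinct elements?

17

Maximum inversions for 7 distinct elements is C(7, 2) = 7·6/2 = 21.
Current inversions — for each element, count later smaller elements:
1: 0
9: 1
12: 1
14: 1
19: 1
7: 0
27: 0
Current total: 0 + 1 + 1 + 1 + 1 + 0 + 0 = 4
Shortfall: 21 − 4 = 17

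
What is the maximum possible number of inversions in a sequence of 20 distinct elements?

A reversed (strictly descending) arrangement makes every pair an inversion, giving C(20, 2) inversions.
C(20, 2) = 20·19/2 = 190

190 inversions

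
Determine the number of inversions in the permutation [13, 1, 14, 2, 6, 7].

For each element, count later entries that are smaller:
13: 4
1: 0
14: 3
2: 0
6: 0
7: 0
Sum: 4 + 0 + 3 + 0 + 0 + 0 = 7

There are 7 inversions.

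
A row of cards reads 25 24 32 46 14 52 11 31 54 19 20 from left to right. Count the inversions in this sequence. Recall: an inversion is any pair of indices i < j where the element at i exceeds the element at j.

Inversions: 28

Count, for each position, how many later elements it exceeds:
25: 5
24: 4
32: 5
46: 5
14: 1
52: 4
11: 0
31: 2
54: 2
19: 0
20: 0
Sum: 5 + 4 + 5 + 5 + 1 + 4 + 0 + 2 + 2 + 0 + 0 = 28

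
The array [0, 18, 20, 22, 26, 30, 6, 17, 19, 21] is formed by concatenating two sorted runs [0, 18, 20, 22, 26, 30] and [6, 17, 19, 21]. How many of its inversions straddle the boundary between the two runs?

17 cross-inversions

Count, for every r in R, how many entries of L exceed r:
r = 6: 18, 20, 22, 26, 30 → 5
r = 17: 18, 20, 22, 26, 30 → 5
r = 19: 20, 22, 26, 30 → 4
r = 21: 22, 26, 30 → 3
Cross-inversions: 5 + 5 + 4 + 3 = 17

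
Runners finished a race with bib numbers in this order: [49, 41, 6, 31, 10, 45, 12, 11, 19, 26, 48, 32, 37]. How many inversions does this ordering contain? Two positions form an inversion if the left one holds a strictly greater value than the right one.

35

Element-by-element contributions:
49 → 41, 6, 31, 10, 45, 12, 11, 19, 26, 48, 32, 37 → 12
41 → 6, 31, 10, 12, 11, 19, 26, 32, 37 → 9
6 → none → 0
31 → 10, 12, 11, 19, 26 → 5
10 → none → 0
45 → 12, 11, 19, 26, 32, 37 → 6
12 → 11 → 1
11 → none → 0
19 → none → 0
26 → none → 0
48 → 32, 37 → 2
32 → none → 0
37 → none → 0
Sum: 12 + 9 + 0 + 5 + 0 + 6 + 1 + 0 + 0 + 0 + 2 + 0 + 0 = 35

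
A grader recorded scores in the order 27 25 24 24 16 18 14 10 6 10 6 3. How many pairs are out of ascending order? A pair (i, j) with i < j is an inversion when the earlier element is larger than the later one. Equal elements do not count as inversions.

Sweep left to right; for each value list the smaller values that follow it:
27 → 25, 24, 24, 16, 18, 14, 10, 6, 10, 6, 3 → 11
25 → 24, 24, 16, 18, 14, 10, 6, 10, 6, 3 → 10
24 → 16, 18, 14, 10, 6, 10, 6, 3 → 8
24 → 16, 18, 14, 10, 6, 10, 6, 3 → 8
16 → 14, 10, 6, 10, 6, 3 → 6
18 → 14, 10, 6, 10, 6, 3 → 6
14 → 10, 6, 10, 6, 3 → 5
10 → 6, 6, 3 → 3
6 → 3 → 1
10 → 6, 3 → 2
6 → 3 → 1
3 → none → 0
Sum: 11 + 10 + 8 + 8 + 6 + 6 + 5 + 3 + 1 + 2 + 1 + 0 = 61

61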